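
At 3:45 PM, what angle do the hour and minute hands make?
Hour hand position: 3 x 30 + 45 x 0.5 = 112.5 degrees
Minute hand position: 45 x 6 = 270 degrees
Difference: |112.5 - 270| = 157.5 degrees
The angle between the hands is 157.5 degrees

Final answer: 157.5 degrees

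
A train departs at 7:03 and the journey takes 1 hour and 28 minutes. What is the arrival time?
Starting time: 7:03
Adding 28 minutes to 3 minutes: 3 + 28 = 31 minutes
Adding 1 hour: 7 + 1 = 8
Final time: 8:31

Final answer: 8:31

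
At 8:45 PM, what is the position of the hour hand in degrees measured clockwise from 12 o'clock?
The hour hand moves 30 degrees per hour and 0.5 degrees per minute.
At 8:45: (8) x 30 + 45 x 0.5 = 240 + 22.5 = 262.5 degrees

Final answer: 262.5 degrees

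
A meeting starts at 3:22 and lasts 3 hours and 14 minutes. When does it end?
Starting time: 3:22
Adding 14 minutes to 22 minutes: 22 + 14 = 36 minutes
Adding 3 hours: 3 + 3 = 6
Final time: 6:36

Final answer: 6:36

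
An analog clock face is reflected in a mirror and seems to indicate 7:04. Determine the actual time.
Reflection across the vertical (12-6) axis maps a hand at angle A degrees to (360 - A) degrees, which sends a reading of T minutes past 12:00 to (720 - T) minutes past 12:00.
Mirror reads 7:04 = 424 minutes past 12:00.
Actual time: (720 - 424) mod 720 = 296 minutes = 4:56.

Final answer: 4:56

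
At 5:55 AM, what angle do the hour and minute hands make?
Hour hand position: 5 x 30 + 55 x 0.5 = 177.5 degrees
Minute hand position: 55 x 6 = 330 degrees
Difference: |177.5 - 330| = 152.5 degrees
The angle between the hands is 152.5 degrees

Final answer: 152.5 degrees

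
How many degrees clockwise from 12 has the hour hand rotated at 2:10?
The hour hand moves 30 degrees per hour and 0.5 degrees per minute.
At 2:10: (2) x 30 + 10 x 0.5 = 60 + 5 = 65 degrees

Final answer: 65 degrees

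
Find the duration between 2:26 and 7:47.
From 2:26 to 7:47:
(7 x 60 + 47) - (2 x 60 + 26) = 467 - 146 = 321 minutes
= 5 hours and 21 minutes

Final answer: 5 hours and 21 minutes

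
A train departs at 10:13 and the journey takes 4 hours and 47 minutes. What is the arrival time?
Starting time: 10:13
Adding 47 minutes to 13 minutes: 13 + 47 = 60 minutes = 1 hour
Adding 4 hours: 10 + 4 + 1 (carry) = 15 - 12 = 3
Final time: 3:00

Final answer: 3:00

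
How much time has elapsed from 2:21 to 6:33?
From 2:21 to 6:33:
(6 x 60 + 33) - (2 x 60 + 21) = 393 - 141 = 252 minutes
= 4 hours and 12 minutes

Final answer: 4 hours and 12 minutes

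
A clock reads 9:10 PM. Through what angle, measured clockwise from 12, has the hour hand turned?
The hour hand moves 30 degrees per hour and 0.5 degrees per minute.
At 9:10: (9) x 30 + 10 x 0.5 = 270 + 5 = 275 degrees

Final answer: 275 degrees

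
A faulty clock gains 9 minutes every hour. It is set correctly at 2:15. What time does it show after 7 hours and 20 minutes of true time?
For every 60 true minutes, the faulty clock advances 60 + 9 = 69 minutes.
True elapsed: 7 hours and 20 minutes = 440 minutes.
Faulty clock advances: 440 x 69/60 = 506 minutes (drift: 66 minutes ahead).
Shown time: 2:15 + 506 minutes = 10:41.

Final answer: 10:41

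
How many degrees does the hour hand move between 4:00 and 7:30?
The hour hand moves 0.5 degrees per minute.
Time elapsed: 7:30 - 4:00 = 210 minutes
Angular displacement: 210 x 0.5 = 105 degrees

Final answer: 105 degrees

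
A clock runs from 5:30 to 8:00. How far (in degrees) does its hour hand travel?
The hour hand moves 0.5 degrees per minute.
Time elapsed: 8:00 - 5:30 = 150 minutes
Angular displacement: 150 x 0.5 = 75 degrees

Final answer: 75 degrees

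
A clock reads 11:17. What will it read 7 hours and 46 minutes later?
Starting time: 11:17
Adding 46 minutes to 17 minutes: 17 + 46 = 63 minutes = 1 hour and 3 minutes
Adding 7 hours: 11 + 7 + 1 (carry) = 19 - 12 = 7
Final time: 7:03

Final answer: 7:03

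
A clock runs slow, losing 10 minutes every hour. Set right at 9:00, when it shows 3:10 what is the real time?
For every 60 true minutes, the faulty clock advances 50 minutes, so 1 faulty-clock minute corresponds to 60/50 true minutes.
From 9:00 to 3:10 on the faulty dial is 370 minutes.
True elapsed: 370 x 60/50 = 444 minutes = 7 hours and 24 minutes.
True time: 9:00 + 7 hours and 24 minutes = 4:24.

Final answer: 4:24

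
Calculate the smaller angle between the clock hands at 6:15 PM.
Hour hand position: 6 x 30 + 15 x 0.5 = 187.5 degrees
Minute hand position: 15 x 6 = 90 degrees
Difference: |187.5 - 90| = 97.5 degrees
The angle between the hands is 97.5 degrees

Final answer: 97.5 degrees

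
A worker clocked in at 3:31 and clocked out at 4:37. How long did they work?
From 3:31 to 4:37:
(4 x 60 + 37) - (3 x 60 + 31) = 277 - 211 = 66 minutes
= 1 hour and 6 minutes

Final answer: 1 hour and 6 minutes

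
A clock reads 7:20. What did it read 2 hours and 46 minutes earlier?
Starting time: 7:20 = 440 total minutes past 12:00
Subtracting: 2 hours and 46 minutes = 166 minutes
440 - 166 = 274 minutes
= 4 hours and 34 minutes past 12:00 = 4:34

Final answer: 4:34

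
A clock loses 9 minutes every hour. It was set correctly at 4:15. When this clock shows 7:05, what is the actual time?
For every 60 true minutes, the faulty clock advances 51 minutes, so 1 faulty-clock minute corresponds to 60/51 true minutes.
From 4:15 to 7:05 on the faulty dial is 170 minutes.
True elapsed: 170 x 60/51 = 200 minutes = 3 hours and 20 minutes.
True time: 4:15 + 3 hours and 20 minutes = 7:35.

Final answer: 7:35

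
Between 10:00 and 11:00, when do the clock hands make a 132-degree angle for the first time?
At t minutes past 10:00, the hour hand is at 30 x 10 + 0.5t degrees and the minute hand is at 6t degrees.
The smaller angle between them is 132 degrees when |30H - 5.5t| = 132 or |30H - 5.5t| = 228.
With H = 10, solve 30 x 10 - 5.5t = +/- target for each target:
  t = (30 x 10 - 132) / 5.5 = 30.55
  t = (30 x 10 + 132) / 5.5 = 78.55 (outside (0, 60))
  t = (30 x 10 - 228) / 5.5 = 13.09
  t = (30 x 10 + 228) / 5.5 = 96 (outside (0, 60))
Valid solutions in (0, 60): {13.09, 30.55} minutes.
The first occurrence is t = 13.09 minutes.
The hands form a 132-degree angle at 13.09 minutes past 10:00.

Final answer: 13.09 minutes past 10:00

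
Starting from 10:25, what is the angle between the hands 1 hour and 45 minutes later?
First find the time 1 hour and 45 minutes after 10:25.
Total minutes: 10 x 60 + 25 + 1 x 60 + 45 = 730.
730 mod 720 = 10 minutes = 12:10.
Now compute the angle at 12:10:
Hour hand: 0 x 30 + 10 x 0.5 = 5 degrees
Minute hand: 10 x 6 = 60 degrees
Difference: |5 - 60| = 55 degrees
The angle is 55 degrees

Final answer: 55 degrees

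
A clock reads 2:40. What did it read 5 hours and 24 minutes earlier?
Starting time: 2:40 = 160 total minutes past 12:00
Subtracting: 5 hours and 24 minutes = 324 minutes
160 - 324 = -164 (negative, add 12 hours = 720) = 556 minutes
= 9 hours and 16 minutes past 12:00 = 9:16

Final answer: 9:16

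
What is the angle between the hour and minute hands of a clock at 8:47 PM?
Hour hand position: 8 x 30 + 47 x 0.5 = 263.5 degrees
Minute hand position: 47 x 6 = 282 degrees
Difference: |263.5 - 282| = 18.5 degrees
The angle between the hands is 18.5 degrees

Final answer: 18.5 degrees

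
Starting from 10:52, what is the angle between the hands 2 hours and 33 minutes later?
First find the time 2 hours and 33 minutes after 10:52.
Total minutes: 10 x 60 + 52 + 2 x 60 + 33 = 805.
805 mod 720 = 85 minutes = 1:25.
Now compute the angle at 1:25:
Hour hand: 1 x 30 + 25 x 0.5 = 42.5 degrees
Minute hand: 25 x 6 = 150 degrees
Difference: |42.5 - 150| = 107.5 degrees
The angle is 107.5 degrees

Final answer: 107.5 degrees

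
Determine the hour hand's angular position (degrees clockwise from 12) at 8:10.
The hour hand moves 30 degrees per hour and 0.5 degrees per minute.
At 8:10: (8) x 30 + 10 x 0.5 = 240 + 5 = 245 degrees

Final answer: 245 degrees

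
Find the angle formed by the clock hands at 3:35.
Hour hand position: 3 x 30 + 35 x 0.5 = 107.5 degrees
Minute hand position: 35 x 6 = 210 degrees
Difference: |107.5 - 210| = 102.5 degrees
The angle between the hands is 102.5 degrees

Final answer: 102.5 degrees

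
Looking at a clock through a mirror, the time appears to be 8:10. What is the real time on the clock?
Reflection across the vertical (12-6) axis maps a hand at angle A degrees to (360 - A) degrees, which sends a reading of T minutes past 12:00 to (720 - T) minutes past 12:00.
Mirror reads 8:10 = 490 minutes past 12:00.
Actual time: (720 - 490) mod 720 = 230 minutes = 3:50.

Final answer: 3:50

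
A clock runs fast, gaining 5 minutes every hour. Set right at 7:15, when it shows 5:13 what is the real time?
For every 60 true minutes, the faulty clock advances 65 minutes, so 1 faulty-clock minute corresponds to 60/65 true minutes.
From 7:15 to 5:13 on the faulty dial is 598 minutes.
True elapsed: 598 x 60/65 = 552 minutes = 9 hours and 12 minutes.
True time: 7:15 + 9 hours and 12 minutes = 4:27.

Final answer: 4:27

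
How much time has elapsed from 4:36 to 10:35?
From 4:36 to 10:35:
(10 x 60 + 35) - (4 x 60 + 36) = 635 - 276 = 359 minutes
= 5 hours and 59 minutes

Final answer: 5 hours and 59 minutes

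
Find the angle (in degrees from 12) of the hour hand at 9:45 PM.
The hour hand moves 30 degrees per hour and 0.5 degrees per minute.
At 9:45: (9) x 30 + 45 x 0.5 = 270 + 22.5 = 292.5 degrees

Final answer: 292.5 degrees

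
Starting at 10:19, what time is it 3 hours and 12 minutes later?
Starting time: 10:19
Adding 12 minutes to 19 minutes: 19 + 12 = 31 minutes
Adding 3 hours: 10 + 3 = 13 - 12 = 1
Final time: 1:31

Final answer: 1:31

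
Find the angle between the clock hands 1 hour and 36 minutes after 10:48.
First find the time 1 hour and 36 minutes after 10:48.
Total minutes: 10 x 60 + 48 + 1 x 60 + 36 = 744.
744 mod 720 = 24 minutes = 12:24.
Now compute the angle at 12:24:
Hour hand: 0 x 30 + 24 x 0.5 = 12 degrees
Minute hand: 24 x 6 = 144 degrees
Difference: |12 - 144| = 132 degrees
The angle is 132 degrees

Final answer: 132 degrees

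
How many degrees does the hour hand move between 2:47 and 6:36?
The hour hand moves 0.5 degrees per minute.
Time elapsed: 6:36 - 2:47 = 229 minutes
Angular displacement: 229 x 0.5 = 114.5 degrees

Final answer: 114.5 degrees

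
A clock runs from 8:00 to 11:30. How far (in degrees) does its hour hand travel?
The hour hand moves 0.5 degrees per minute.
Time elapsed: 11:30 - 8:00 = 210 minutes
Angular displacement: 210 x 0.5 = 105 degrees

Final answer: 105 degrees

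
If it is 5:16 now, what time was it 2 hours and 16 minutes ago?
Starting time: 5:16 = 316 total minutes past 12:00
Subtracting: 2 hours and 16 minutes = 136 minutes
316 - 136 = 180 minutes
= 3 hours past 12:00 = 3:00

Final answer: 3:00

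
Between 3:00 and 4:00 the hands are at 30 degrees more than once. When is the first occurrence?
At t minutes past 3:00, the hour hand is at 30 x 3 + 0.5t degrees and the minute hand is at 6t degrees.
The smaller angle between them is 30 degrees when |30H - 5.5t| = 30 or |30H - 5.5t| = 330.
With H = 3, solve 30 x 3 - 5.5t = +/- target for each target:
  t = (30 x 3 - 30) / 5.5 = 10.91
  t = (30 x 3 + 30) / 5.5 = 21.82
  t = (30 x 3 - 330) / 5.5 = -43.64 (outside (0, 60))
  t = (30 x 3 + 330) / 5.5 = 76.36 (outside (0, 60))
Valid solutions in (0, 60): {10.91, 21.82} minutes.
The first occurrence is t = 10.91 minutes.
The hands form a 30-degree angle at 10.91 minutes past 3:00.

Final answer: 10.91 minutes past 3:00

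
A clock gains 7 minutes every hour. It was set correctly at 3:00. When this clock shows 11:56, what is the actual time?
For every 60 true minutes, the faulty clock advances 67 minutes, so 1 faulty-clock minute corresponds to 60/67 true minutes.
From 3:00 to 11:56 on the faulty dial is 536 minutes.
True elapsed: 536 x 60/67 = 480 minutes = 8 hours.
True time: 3:00 + 8 hours = 11:00.

Final answer: 11:00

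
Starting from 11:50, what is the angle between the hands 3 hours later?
First find the time 3 hours after 11:50.
Total minutes: 11 x 60 + 50 + 3 x 60 + 0 = 890.
890 mod 720 = 170 minutes = 2:50.
Now compute the angle at 2:50:
Hour hand: 2 x 30 + 50 x 0.5 = 85 degrees
Minute hand: 50 x 6 = 300 degrees
Difference: |85 - 300| = 215 degrees
Smaller angle: 360 - 215 = 145 degrees

Final answer: 145 degrees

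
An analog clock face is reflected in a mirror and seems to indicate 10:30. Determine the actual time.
Reflection across the vertical (12-6) axis maps a hand at angle A degrees to (360 - A) degrees, which sends a reading of T minutes past 12:00 to (720 - T) minutes past 12:00.
Mirror reads 10:30 = 630 minutes past 12:00.
Actual time: (720 - 630) mod 720 = 90 minutes = 1:30.

Final answer: 1:30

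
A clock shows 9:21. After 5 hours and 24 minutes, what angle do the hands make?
First find the time 5 hours and 24 minutes after 9:21.
Total minutes: 9 x 60 + 21 + 5 x 60 + 24 = 885.
885 mod 720 = 165 minutes = 2:45.
Now compute the angle at 2:45:
Hour hand: 2 x 30 + 45 x 0.5 = 82.5 degrees
Minute hand: 45 x 6 = 270 degrees
Difference: |82.5 - 270| = 187.5 degrees
Smaller angle: 360 - 187.5 = 172.5 degrees

Final answer: 172.5 degrees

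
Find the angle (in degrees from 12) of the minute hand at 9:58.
The minute hand moves 6 degrees per minute.
At 9:58: 58 x 6 = 348 degrees

Final answer: 348 degrees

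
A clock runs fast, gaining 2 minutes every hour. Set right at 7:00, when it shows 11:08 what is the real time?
For every 60 true minutes, the faulty clock advances 62 minutes, so 1 faulty-clock minute corresponds to 60/62 true minutes.
From 7:00 to 11:08 on the faulty dial is 248 minutes.
True elapsed: 248 x 60/62 = 240 minutes = 4 hours.
True time: 7:00 + 4 hours = 11:00.

Final answer: 11:00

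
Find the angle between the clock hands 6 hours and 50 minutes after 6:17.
First find the time 6 hours and 50 minutes after 6:17.
Total minutes: 6 x 60 + 17 + 6 x 60 + 50 = 787.
787 mod 720 = 67 minutes = 1:07.
Now compute the angle at 1:07:
Hour hand: 1 x 30 + 7 x 0.5 = 33.5 degrees
Minute hand: 7 x 6 = 42 degrees
Difference: |33.5 - 42| = 8.5 degrees
The angle is 8.5 degrees

Final answer: 8.5 degrees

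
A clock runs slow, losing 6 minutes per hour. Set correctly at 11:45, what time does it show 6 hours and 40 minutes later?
For every 60 true minutes, the faulty clock advances 60 - 6 = 54 minutes.
True elapsed: 6 hours and 40 minutes = 400 minutes.
Faulty clock advances: 400 x 54/60 = 360 minutes (drift: 40 minutes behind).
Shown time: 11:45 + 360 minutes = 5:45.

Final answer: 5:45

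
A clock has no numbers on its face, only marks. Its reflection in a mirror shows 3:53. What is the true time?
Reflection across the vertical (12-6) axis maps a hand at angle A degrees to (360 - A) degrees, which sends a reading of T minutes past 12:00 to (720 - T) minutes past 12:00.
Mirror reads 3:53 = 233 minutes past 12:00.
Actual time: (720 - 233) mod 720 = 487 minutes = 8:07.

Final answer: 8:07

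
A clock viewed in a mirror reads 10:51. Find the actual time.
Reflection across the vertical (12-6) axis maps a hand at angle A degrees to (360 - A) degrees, which sends a reading of T minutes past 12:00 to (720 - T) minutes past 12:00.
Mirror reads 10:51 = 651 minutes past 12:00.
Actual time: (720 - 651) mod 720 = 69 minutes = 1:09.

Final answer: 1:09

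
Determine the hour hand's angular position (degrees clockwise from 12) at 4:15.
The hour hand moves 30 degrees per hour and 0.5 degrees per minute.
At 4:15: (4) x 30 + 15 x 0.5 = 120 + 7.5 = 127.5 degrees

Final answer: 127.5 degrees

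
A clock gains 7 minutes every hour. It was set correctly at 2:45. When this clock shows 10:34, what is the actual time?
For every 60 true minutes, the faulty clock advances 67 minutes, so 1 faulty-clock minute corresponds to 60/67 true minutes.
From 2:45 to 10:34 on the faulty dial is 469 minutes.
True elapsed: 469 x 60/67 = 420 minutes = 7 hours.
True time: 2:45 + 7 hours = 9:45.

Final answer: 9:45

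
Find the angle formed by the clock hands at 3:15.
Hour hand position: 3 x 30 + 15 x 0.5 = 97.5 degrees
Minute hand position: 15 x 6 = 90 degrees
Difference: |97.5 - 90| = 7.5 degrees
The angle between the hands is 7.5 degrees

Final answer: 7.5 degrees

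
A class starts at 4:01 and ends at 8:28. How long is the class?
From 4:01 to 8:28:
(8 x 60 + 28) - (4 x 60 + 1) = 508 - 241 = 267 minutes
= 4 hours and 27 minutes

Final answer: 4 hours and 27 minutes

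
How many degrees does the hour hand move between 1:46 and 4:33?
The hour hand moves 0.5 degrees per minute.
Time elapsed: 4:33 - 1:46 = 167 minutes
Angular displacement: 167 x 0.5 = 83.5 degrees

Final answer: 83.5 degrees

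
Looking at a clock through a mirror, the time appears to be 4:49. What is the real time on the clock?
Reflection across the vertical (12-6) axis maps a hand at angle A degrees to (360 - A) degrees, which sends a reading of T minutes past 12:00 to (720 - T) minutes past 12:00.
Mirror reads 4:49 = 289 minutes past 12:00.
Actual time: (720 - 289) mod 720 = 431 minutes = 7:11.

Final answer: 7:11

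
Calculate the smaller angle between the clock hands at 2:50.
Hour hand position: 2 x 30 + 50 x 0.5 = 85 degrees
Minute hand position: 50 x 6 = 300 degrees
Difference: |85 - 300| = 215 degrees
Since 215 > 180, the smaller angle is 360 - 215 = 145 degrees

Final answer: 145 degrees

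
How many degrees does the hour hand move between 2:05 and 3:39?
The hour hand moves 0.5 degrees per minute.
Time elapsed: 3:39 - 2:05 = 94 minutes
Angular displacement: 94 x 0.5 = 47 degrees

Final answer: 47 degrees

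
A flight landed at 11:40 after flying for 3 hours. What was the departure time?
Starting time: 11:40 = 700 total minutes past 12:00
Subtracting: 3 hours = 180 minutes
700 - 180 = 520 minutes
= 8 hours and 40 minutes past 12:00 = 8:40

Final answer: 8:40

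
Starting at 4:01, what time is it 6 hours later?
Starting time: 4:01
Adding 0 minutes to 1 minute: 1 + 0 = 1 minutes
Adding 6 hours: 4 + 6 = 10
Final time: 10:01

Final answer: 10:01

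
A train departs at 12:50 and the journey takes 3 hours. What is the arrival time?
Starting time: 12:50
Adding 0 minutes to 50 minutes: 50 + 0 = 50 minutes
Adding 3 hours: 12 + 3 = 15 - 12 = 3
Final time: 3:50

Final answer: 3:50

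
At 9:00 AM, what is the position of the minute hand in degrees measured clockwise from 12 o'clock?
The minute hand moves 6 degrees per minute.
At 9:00: 0 x 6 = 0 degrees

Final answer: 0 degrees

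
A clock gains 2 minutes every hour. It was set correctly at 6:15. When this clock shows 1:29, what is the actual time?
For every 60 true minutes, the faulty clock advances 62 minutes, so 1 faulty-clock minute corresponds to 60/62 true minutes.
From 6:15 to 1:29 on the faulty dial is 434 minutes.
True elapsed: 434 x 60/62 = 420 minutes = 7 hours.
True time: 6:15 + 7 hours = 1:15.

Final answer: 1:15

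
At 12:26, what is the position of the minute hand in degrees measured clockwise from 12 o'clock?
The minute hand moves 6 degrees per minute.
At 12:26: 26 x 6 = 156 degrees

Final answer: 156 degrees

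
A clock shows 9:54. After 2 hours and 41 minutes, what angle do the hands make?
First find the time 2 hours and 41 minutes after 9:54.
Total minutes: 9 x 60 + 54 + 2 x 60 + 41 = 755.
755 mod 720 = 35 minutes = 12:35.
Now compute the angle at 12:35:
Hour hand: 0 x 30 + 35 x 0.5 = 17.5 degrees
Minute hand: 35 x 6 = 210 degrees
Difference: |17.5 - 210| = 192.5 degrees
Smaller angle: 360 - 192.5 = 167.5 degrees

Final answer: 167.5 degrees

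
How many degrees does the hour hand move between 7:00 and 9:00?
The hour hand moves 0.5 degrees per minute.
Time elapsed: 9:00 - 7:00 = 120 minutes
Angular displacement: 120 x 0.5 = 60 degrees

Final answer: 60 degrees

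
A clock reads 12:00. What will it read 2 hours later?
Starting time: 12:00
Adding 0 minutes to 0 minutes: 0 + 0 = 0 minutes
Adding 2 hours: 12 + 2 = 14 - 12 = 2
Final time: 2:00

Final answer: 2:00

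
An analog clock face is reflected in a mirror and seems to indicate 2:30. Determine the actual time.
Reflection across the vertical (12-6) axis maps a hand at angle A degrees to (360 - A) degrees, which sends a reading of T minutes past 12:00 to (720 - T) minutes past 12:00.
Mirror reads 2:30 = 150 minutes past 12:00.
Actual time: (720 - 150) mod 720 = 570 minutes = 9:30.

Final answer: 9:30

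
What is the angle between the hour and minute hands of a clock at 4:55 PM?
Hour hand position: 4 x 30 + 55 x 0.5 = 147.5 degrees
Minute hand position: 55 x 6 = 330 degrees
Difference: |147.5 - 330| = 182.5 degrees
Since 182.5 > 180, the smaller angle is 360 - 182.5 = 177.5 degrees

Final answer: 177.5 degrees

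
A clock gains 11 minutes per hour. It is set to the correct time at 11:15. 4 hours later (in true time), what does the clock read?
For every 60 true minutes, the faulty clock advances 60 + 11 = 71 minutes.
True elapsed: 4 hours = 240 minutes.
Faulty clock advances: 240 x 71/60 = 284 minutes (drift: 44 minutes ahead).
Shown time: 11:15 + 284 minutes = 3:59.

Final answer: 3:59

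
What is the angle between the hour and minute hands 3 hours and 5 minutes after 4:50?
First find the time 3 hours and 5 minutes after 4:50.
Total minutes: 4 x 60 + 50 + 3 x 60 + 5 = 475.
475 mod 720 = 475 minutes = 7:55.
Now compute the angle at 7:55:
Hour hand: 7 x 30 + 55 x 0.5 = 237.5 degrees
Minute hand: 55 x 6 = 330 degrees
Difference: |237.5 - 330| = 92.5 degrees
The angle is 92.5 degrees

Final answer: 92.5 degrees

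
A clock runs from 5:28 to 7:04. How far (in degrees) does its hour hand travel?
The hour hand moves 0.5 degrees per minute.
Time elapsed: 7:04 - 5:28 = 96 minutes
Angular displacement: 96 x 0.5 = 48 degrees

Final answer: 48 degrees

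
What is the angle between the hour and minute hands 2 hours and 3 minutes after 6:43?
First find the time 2 hours and 3 minutes after 6:43.
Total minutes: 6 x 60 + 43 + 2 x 60 + 3 = 526.
526 mod 720 = 526 minutes = 8:46.
Now compute the angle at 8:46:
Hour hand: 8 x 30 + 46 x 0.5 = 263 degrees
Minute hand: 46 x 6 = 276 degrees
Difference: |263 - 276| = 13 degrees
The angle is 13 degrees

Final answer: 13 degrees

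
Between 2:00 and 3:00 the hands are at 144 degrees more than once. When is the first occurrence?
At t minutes past 2:00, the hour hand is at 30 x 2 + 0.5t degrees and the minute hand is at 6t degrees.
The smaller angle between them is 144 degrees when |30H - 5.5t| = 144 or |30H - 5.5t| = 216.
With H = 2, solve 30 x 2 - 5.5t = +/- target for each target:
  t = (30 x 2 - 144) / 5.5 = -15.27 (outside (0, 60))
  t = (30 x 2 + 144) / 5.5 = 37.09
  t = (30 x 2 - 216) / 5.5 = -28.36 (outside (0, 60))
  t = (30 x 2 + 216) / 5.5 = 50.18
Valid solutions in (0, 60): {37.09, 50.18} minutes.
The first occurrence is t = 37.09 minutes.
The hands form a 144-degree angle at 37.09 minutes past 2:00.

Final answer: 37.09 minutes past 2:00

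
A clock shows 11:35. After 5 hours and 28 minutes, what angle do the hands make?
First find the time 5 hours and 28 minutes after 11:35.
Total minutes: 11 x 60 + 35 + 5 x 60 + 28 = 1023.
1023 mod 720 = 303 minutes = 5:03.
Now compute the angle at 5:03:
Hour hand: 5 x 30 + 3 x 0.5 = 151.5 degrees
Minute hand: 3 x 6 = 18 degrees
Difference: |151.5 - 18| = 133.5 degrees
The angle is 133.5 degrees

Final answer: 133.5 degrees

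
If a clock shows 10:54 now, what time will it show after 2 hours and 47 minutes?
Starting time: 10:54
Adding 47 minutes to 54 minutes: 54 + 47 = 101 minutes = 1 hour and 41 minutes
Adding 2 hours: 10 + 2 + 1 (carry) = 13 - 12 = 1
Final time: 1:41

Final answer: 1:41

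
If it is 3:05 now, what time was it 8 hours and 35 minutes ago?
Starting time: 3:05 = 185 total minutes past 12:00
Subtracting: 8 hours and 35 minutes = 515 minutes
185 - 515 = -330 (negative, add 12 hours = 720) = 390 minutes
= 6 hours and 30 minutes past 12:00 = 6:30

Final answer: 6:30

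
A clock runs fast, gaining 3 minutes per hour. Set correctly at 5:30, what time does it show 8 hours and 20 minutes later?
For every 60 true minutes, the faulty clock advances 60 + 3 = 63 minutes.
True elapsed: 8 hours and 20 minutes = 500 minutes.
Faulty clock advances: 500 x 63/60 = 525 minutes (drift: 25 minutes ahead).
Shown time: 5:30 + 525 minutes = 2:15.

Final answer: 2:15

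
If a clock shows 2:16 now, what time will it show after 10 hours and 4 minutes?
Starting time: 2:16
Adding 4 minutes to 16 minutes: 16 + 4 = 20 minutes
Adding 10 hours: 2 + 10 = 12
Final time: 12:20

Final answer: 12:20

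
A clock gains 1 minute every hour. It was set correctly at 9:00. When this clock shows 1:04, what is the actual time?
For every 60 true minutes, the faulty clock advances 61 minutes, so 1 faulty-clock minute corresponds to 60/61 true minutes.
From 9:00 to 1:04 on the faulty dial is 244 minutes.
True elapsed: 244 x 60/61 = 240 minutes = 4 hours.
True time: 9:00 + 4 hours = 1:00.

Final answer: 1:00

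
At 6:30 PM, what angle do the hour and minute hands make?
Hour hand position: 6 x 30 + 30 x 0.5 = 195 degrees
Minute hand position: 30 x 6 = 180 degrees
Difference: |195 - 180| = 15 degrees
The angle between the hands is 15 degrees

Final answer: 15 degrees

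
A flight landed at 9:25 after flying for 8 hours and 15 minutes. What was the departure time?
Starting time: 9:25 = 565 total minutes past 12:00
Subtracting: 8 hours and 15 minutes = 495 minutes
565 - 495 = 70 minutes
= 1 hour and 10 minutes past 12:00 = 1:10

Final answer: 1:10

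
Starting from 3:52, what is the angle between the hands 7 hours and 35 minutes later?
First find the time 7 hours and 35 minutes after 3:52.
Total minutes: 3 x 60 + 52 + 7 x 60 + 35 = 687.
687 mod 720 = 687 minutes = 11:27.
Now compute the angle at 11:27:
Hour hand: 11 x 30 + 27 x 0.5 = 343.5 degrees
Minute hand: 27 x 6 = 162 degrees
Difference: |343.5 - 162| = 181.5 degrees
Smaller angle: 360 - 181.5 = 178.5 degrees

Final answer: 178.5 degrees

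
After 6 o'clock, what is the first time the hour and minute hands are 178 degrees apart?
At t minutes past 6:00, the hour hand is at 30 x 6 + 0.5t degrees and the minute hand is at 6t degrees.
The smaller angle between them is 178 degrees when |30H - 5.5t| = 178 or |30H - 5.5t| = 182.
With H = 6, solve 30 x 6 - 5.5t = +/- target for each target:
  t = (30 x 6 - 178) / 5.5 = 0.36
  t = (30 x 6 + 178) / 5.5 = 65.09 (outside (0, 60))
  t = (30 x 6 - 182) / 5.5 = -0.36 (outside (0, 60))
  t = (30 x 6 + 182) / 5.5 = 65.82 (outside (0, 60))
Valid solutions in (0, 60): {0.36} minutes.
The first occurrence is t = 0.36 minutes.
The hands form a 178-degree angle at 0.36 minutes past 6:00.

Final answer: 0.36 minutes past 6:00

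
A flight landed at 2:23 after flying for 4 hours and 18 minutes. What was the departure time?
Starting time: 2:23 = 143 total minutes past 12:00
Subtracting: 4 hours and 18 minutes = 258 minutes
143 - 258 = -115 (negative, add 12 hours = 720) = 605 minutes
= 10 hours and 5 minutes past 12:00 = 10:05

Final answer: 10:05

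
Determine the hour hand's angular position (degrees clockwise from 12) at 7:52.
The hour hand moves 30 degrees per hour and 0.5 degrees per minute.
At 7:52: (7) x 30 + 52 x 0.5 = 210 + 26 = 236 degrees

Final answer: 236 degrees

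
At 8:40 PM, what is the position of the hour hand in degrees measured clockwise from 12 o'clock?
The hour hand moves 30 degrees per hour and 0.5 degrees per minute.
At 8:40: (8) x 30 + 40 x 0.5 = 240 + 20 = 260 degrees

Final answer: 260 degrees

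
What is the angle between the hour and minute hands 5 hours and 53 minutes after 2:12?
First find the time 5 hours and 53 minutes after 2:12.
Total minutes: 2 x 60 + 12 + 5 x 60 + 53 = 485.
485 mod 720 = 485 minutes = 8:05.
Now compute the angle at 8:05:
Hour hand: 8 x 30 + 5 x 0.5 = 242.5 degrees
Minute hand: 5 x 6 = 30 degrees
Difference: |242.5 - 30| = 212.5 degrees
Smaller angle: 360 - 212.5 = 147.5 degrees

Final answer: 147.5 degrees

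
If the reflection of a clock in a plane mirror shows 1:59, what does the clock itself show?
Reflection across the vertical (12-6) axis maps a hand at angle A degrees to (360 - A) degrees, which sends a reading of T minutes past 12:00 to (720 - T) minutes past 12:00.
Mirror reads 1:59 = 119 minutes past 12:00.
Actual time: (720 - 119) mod 720 = 601 minutes = 10:01.

Final answer: 10:01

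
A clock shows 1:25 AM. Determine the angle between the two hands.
Hour hand position: 1 x 30 + 25 x 0.5 = 42.5 degrees
Minute hand position: 25 x 6 = 150 degrees
Difference: |42.5 - 150| = 107.5 degrees
The angle between the hands is 107.5 degrees

Final answer: 107.5 degrees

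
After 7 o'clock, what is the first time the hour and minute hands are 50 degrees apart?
At t minutes past 7:00, the hour hand is at 30 x 7 + 0.5t degrees and the minute hand is at 6t degrees.
The smaller angle between them is 50 degrees when |30H - 5.5t| = 50 or |30H - 5.5t| = 310.
With H = 7, solve 30 x 7 - 5.5t = +/- target for each target:
  t = (30 x 7 - 50) / 5.5 = 29.09
  t = (30 x 7 + 50) / 5.5 = 47.27
  t = (30 x 7 - 310) / 5.5 = -18.18 (outside (0, 60))
  t = (30 x 7 + 310) / 5.5 = 94.55 (outside (0, 60))
Valid solutions in (0, 60): {29.09, 47.27} minutes.
The first occurrence is t = 29.09 minutes.
The hands form a 50-degree angle at 29.09 minutes past 7:00.

Final answer: 29.09 minutes past 7:00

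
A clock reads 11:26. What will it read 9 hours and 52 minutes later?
Starting time: 11:26
Adding 52 minutes to 26 minutes: 26 + 52 = 78 minutes = 1 hour and 18 minutes
Adding 9 hours: 11 + 9 + 1 (carry) = 21 - 12 = 9
Final time: 9:18

Final answer: 9:18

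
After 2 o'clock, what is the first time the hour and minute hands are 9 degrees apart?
At t minutes past 2:00, the hour hand is at 30 x 2 + 0.5t degrees and the minute hand is at 6t degrees.
The smaller angle between them is 9 degrees when |30H - 5.5t| = 9 or |30H - 5.5t| = 351.
With H = 2, solve 30 x 2 - 5.5t = +/- target for each target:
  t = (30 x 2 - 9) / 5.5 = 9.27
  t = (30 x 2 + 9) / 5.5 = 12.55
  t = (30 x 2 - 351) / 5.5 = -52.91 (outside (0, 60))
  t = (30 x 2 + 351) / 5.5 = 74.73 (outside (0, 60))
Valid solutions in (0, 60): {9.27, 12.55} minutes.
The first occurrence is t = 9.27 minutes.
The hands form a 9-degree angle at 9.27 minutes past 2:00.

Final answer: 9.27 minutes past 2:00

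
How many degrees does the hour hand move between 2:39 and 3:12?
The hour hand moves 0.5 degrees per minute.
Time elapsed: 3:12 - 2:39 = 33 minutes
Angular displacement: 33 x 0.5 = 16.5 degrees

Final answer: 16.5 degrees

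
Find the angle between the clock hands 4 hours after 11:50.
First find the time 4 hours after 11:50.
Total minutes: 11 x 60 + 50 + 4 x 60 + 0 = 950.
950 mod 720 = 230 minutes = 3:50.
Now compute the angle at 3:50:
Hour hand: 3 x 30 + 50 x 0.5 = 115 degrees
Minute hand: 50 x 6 = 300 degrees
Difference: |115 - 300| = 185 degrees
Smaller angle: 360 - 185 = 175 degrees

Final answer: 175 degrees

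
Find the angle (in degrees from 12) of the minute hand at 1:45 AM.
The minute hand moves 6 degrees per minute.
At 1:45: 45 x 6 = 270 degrees

Final answer: 270 degrees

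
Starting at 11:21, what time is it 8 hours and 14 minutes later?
Starting time: 11:21
Adding 14 minutes to 21 minutes: 21 + 14 = 35 minutes
Adding 8 hours: 11 + 8 = 19 - 12 = 7
Final time: 7:35

Final answer: 7:35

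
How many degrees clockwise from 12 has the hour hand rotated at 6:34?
The hour hand moves 30 degrees per hour and 0.5 degrees per minute.
At 6:34: (6) x 30 + 34 x 0.5 = 180 + 17 = 197 degrees

Final answer: 197 degrees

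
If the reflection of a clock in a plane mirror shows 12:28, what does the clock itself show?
Reflection across the vertical (12-6) axis maps a hand at angle A degrees to (360 - A) degrees, which sends a reading of T minutes past 12:00 to (720 - T) minutes past 12:00.
Mirror reads 12:28 = 28 minutes past 12:00.
Actual time: (720 - 28) mod 720 = 692 minutes = 11:32.

Final answer: 11:32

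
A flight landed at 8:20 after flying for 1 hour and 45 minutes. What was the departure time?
Starting time: 8:20 = 500 total minutes past 12:00
Subtracting: 1 hour and 45 minutes = 105 minutes
500 - 105 = 395 minutes
= 6 hours and 35 minutes past 12:00 = 6:35

Final answer: 6:35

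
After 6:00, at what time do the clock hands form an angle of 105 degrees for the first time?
At t minutes past 6:00, the hour hand is at 30 x 6 + 0.5t degrees and the minute hand is at 6t degrees.
The smaller angle between them is 105 degrees when |30H - 5.5t| = 105 or |30H - 5.5t| = 255.
With H = 6, solve 30 x 6 - 5.5t = +/- target for each target:
  t = (30 x 6 - 105) / 5.5 = 13.64
  t = (30 x 6 + 105) / 5.5 = 51.82
  t = (30 x 6 - 255) / 5.5 = -13.64 (outside (0, 60))
  t = (30 x 6 + 255) / 5.5 = 79.09 (outside (0, 60))
Valid solutions in (0, 60): {13.64, 51.82} minutes.
The first occurrence is t = 13.64 minutes.
The hands form a 105-degree angle at 13.64 minutes past 6:00.

Final answer: 13.64 minutes past 6:00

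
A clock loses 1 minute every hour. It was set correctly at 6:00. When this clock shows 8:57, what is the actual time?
For every 60 true minutes, the faulty clock advances 59 minutes, so 1 faulty-clock minute corresponds to 60/59 true minutes.
From 6:00 to 8:57 on the faulty dial is 177 minutes.
True elapsed: 177 x 60/59 = 180 minutes = 3 hours.
True time: 6:00 + 3 hours = 9:00.

Final answer: 9:00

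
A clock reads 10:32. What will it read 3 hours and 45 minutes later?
Starting time: 10:32
Adding 45 minutes to 32 minutes: 32 + 45 = 77 minutes = 1 hour and 17 minutes
Adding 3 hours: 10 + 3 + 1 (carry) = 14 - 12 = 2
Final time: 2:17

Final answer: 2:17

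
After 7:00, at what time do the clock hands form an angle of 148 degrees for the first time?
At t minutes past 7:00, the hour hand is at 30 x 7 + 0.5t degrees and the minute hand is at 6t degrees.
The smaller angle between them is 148 degrees when |30H - 5.5t| = 148 or |30H - 5.5t| = 212.
With H = 7, solve 30 x 7 - 5.5t = +/- target for each target:
  t = (30 x 7 - 148) / 5.5 = 11.27
  t = (30 x 7 + 148) / 5.5 = 65.09 (outside (0, 60))
  t = (30 x 7 - 212) / 5.5 = -0.36 (outside (0, 60))
  t = (30 x 7 + 212) / 5.5 = 76.73 (outside (0, 60))
Valid solutions in (0, 60): {11.27} minutes.
The first occurrence is t = 11.27 minutes.
The hands form a 148-degree angle at 11.27 minutes past 7:00.

Final answer: 11.27 minutes past 7:00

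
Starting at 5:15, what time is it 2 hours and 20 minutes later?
Starting time: 5:15
Adding 20 minutes to 15 minutes: 15 + 20 = 35 minutes
Adding 2 hours: 5 + 2 = 7
Final time: 7:35

Final answer: 7:35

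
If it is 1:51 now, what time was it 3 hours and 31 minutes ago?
Starting time: 1:51 = 111 total minutes past 12:00
Subtracting: 3 hours and 31 minutes = 211 minutes
111 - 211 = -100 (negative, add 12 hours = 720) = 620 minutes
= 10 hours and 20 minutes past 12:00 = 10:20

Final answer: 10:20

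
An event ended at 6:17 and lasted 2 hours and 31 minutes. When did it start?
Starting time: 6:17 = 377 total minutes past 12:00
Subtracting: 2 hours and 31 minutes = 151 minutes
377 - 151 = 226 minutes
= 3 hours and 46 minutes past 12:00 = 3:46

Final answer: 3:46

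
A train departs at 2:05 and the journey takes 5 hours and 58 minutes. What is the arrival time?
Starting time: 2:05
Adding 58 minutes to 5 minutes: 5 + 58 = 63 minutes = 1 hour and 3 minutes
Adding 5 hours: 2 + 5 + 1 (carry) = 8
Final time: 8:03

Final answer: 8:03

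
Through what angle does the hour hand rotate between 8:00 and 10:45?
The hour hand moves 0.5 degrees per minute.
Time elapsed: 10:45 - 8:00 = 165 minutes
Angular displacement: 165 x 0.5 = 82.5 degrees

Final answer: 82.5 degrees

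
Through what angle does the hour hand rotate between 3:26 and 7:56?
The hour hand moves 0.5 degrees per minute.
Time elapsed: 7:56 - 3:26 = 270 minutes
Angular displacement: 270 x 0.5 = 135 degrees

Final answer: 135 degrees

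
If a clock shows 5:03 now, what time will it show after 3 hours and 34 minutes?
Starting time: 5:03
Adding 34 minutes to 3 minutes: 3 + 34 = 37 minutes
Adding 3 hours: 5 + 3 = 8
Final time: 8:37

Final answer: 8:37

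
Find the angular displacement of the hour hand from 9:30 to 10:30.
The hour hand moves 0.5 degrees per minute.
Time elapsed: 10:30 - 9:30 = 60 minutes
Angular displacement: 60 x 0.5 = 30 degrees

Final answer: 30 degrees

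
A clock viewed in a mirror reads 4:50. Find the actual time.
Reflection across the vertical (12-6) axis maps a hand at angle A degrees to (360 - A) degrees, which sends a reading of T minutes past 12:00 to (720 - T) minutes past 12:00.
Mirror reads 4:50 = 290 minutes past 12:00.
Actual time: (720 - 290) mod 720 = 430 minutes = 7:10.

Final answer: 7:10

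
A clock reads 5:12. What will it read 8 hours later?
Starting time: 5:12
Adding 0 minutes to 12 minutes: 12 + 0 = 12 minutes
Adding 8 hours: 5 + 8 = 13 - 12 = 1
Final time: 1:12

Final answer: 1:12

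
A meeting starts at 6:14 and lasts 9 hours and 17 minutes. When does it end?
Starting time: 6:14
Adding 17 minutes to 14 minutes: 14 + 17 = 31 minutes
Adding 9 hours: 6 + 9 = 15 - 12 = 3
Final time: 3:31

Final answer: 3:31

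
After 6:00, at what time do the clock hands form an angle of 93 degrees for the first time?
At t minutes past 6:00, the hour hand is at 30 x 6 + 0.5t degrees and the minute hand is at 6t degrees.
The smaller angle between them is 93 degrees when |30H - 5.5t| = 93 or |30H - 5.5t| = 267.
With H = 6, solve 30 x 6 - 5.5t = +/- target for each target:
  t = (30 x 6 - 93) / 5.5 = 15.82
  t = (30 x 6 + 93) / 5.5 = 49.64
  t = (30 x 6 - 267) / 5.5 = -15.82 (outside (0, 60))
  t = (30 x 6 + 267) / 5.5 = 81.27 (outside (0, 60))
Valid solutions in (0, 60): {15.82, 49.64} minutes.
The first occurrence is t = 15.82 minutes.
The hands form a 93-degree angle at 15.82 minutes past 6:00.

Final answer: 15.82 minutes past 6:00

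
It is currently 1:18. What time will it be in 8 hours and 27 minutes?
Starting time: 1:18
Adding 27 minutes to 18 minutes: 18 + 27 = 45 minutes
Adding 8 hours: 1 + 8 = 9
Final time: 9:45

Final answer: 9:45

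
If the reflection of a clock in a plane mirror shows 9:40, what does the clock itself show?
Reflection across the vertical (12-6) axis maps a hand at angle A degrees to (360 - A) degrees, which sends a reading of T minutes past 12:00 to (720 - T) minutes past 12:00.
Mirror reads 9:40 = 580 minutes past 12:00.
Actual time: (720 - 580) mod 720 = 140 minutes = 2:20.

Final answer: 2:20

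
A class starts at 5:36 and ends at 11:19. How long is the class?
From 5:36 to 11:19:
(11 x 60 + 19) - (5 x 60 + 36) = 679 - 336 = 343 minutes
= 5 hours and 43 minutes

Final answer: 5 hours and 43 minutes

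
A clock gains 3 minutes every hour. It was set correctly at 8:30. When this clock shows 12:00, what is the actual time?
For every 60 true minutes, the faulty clock advances 63 minutes, so 1 faulty-clock minute corresponds to 60/63 true minutes.
From 8:30 to 12:00 on the faulty dial is 210 minutes.
True elapsed: 210 x 60/63 = 200 minutes = 3 hours and 20 minutes.
True time: 8:30 + 3 hours and 20 minutes = 11:50.

Final answer: 11:50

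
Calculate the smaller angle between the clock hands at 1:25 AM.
Hour hand position: 1 x 30 + 25 x 0.5 = 42.5 degrees
Minute hand position: 25 x 6 = 150 degrees
Difference: |42.5 - 150| = 107.5 degrees
The angle between the hands is 107.5 degrees

Final answer: 107.5 degrees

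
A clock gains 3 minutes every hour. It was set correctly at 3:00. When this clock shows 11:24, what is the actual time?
For every 60 true minutes, the faulty clock advances 63 minutes, so 1 faulty-clock minute corresponds to 60/63 true minutes.
From 3:00 to 11:24 on the faulty dial is 504 minutes.
True elapsed: 504 x 60/63 = 480 minutes = 8 hours.
True time: 3:00 + 8 hours = 11:00.

Final answer: 11:00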